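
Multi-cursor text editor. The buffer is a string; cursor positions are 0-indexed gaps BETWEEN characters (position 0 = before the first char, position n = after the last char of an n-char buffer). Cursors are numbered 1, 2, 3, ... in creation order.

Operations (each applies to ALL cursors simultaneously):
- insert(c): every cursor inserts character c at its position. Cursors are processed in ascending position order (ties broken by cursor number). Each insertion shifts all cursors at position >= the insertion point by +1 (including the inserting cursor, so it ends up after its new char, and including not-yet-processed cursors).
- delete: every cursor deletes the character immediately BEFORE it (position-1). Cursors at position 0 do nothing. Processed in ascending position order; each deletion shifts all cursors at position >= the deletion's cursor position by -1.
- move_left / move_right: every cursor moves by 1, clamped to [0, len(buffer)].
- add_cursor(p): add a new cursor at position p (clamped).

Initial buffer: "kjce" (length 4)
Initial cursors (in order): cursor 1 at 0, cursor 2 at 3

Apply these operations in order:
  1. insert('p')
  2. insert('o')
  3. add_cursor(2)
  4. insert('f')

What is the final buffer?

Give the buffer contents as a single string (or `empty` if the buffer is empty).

Answer: poffkjcpofe

Derivation:
After op 1 (insert('p')): buffer="pkjcpe" (len 6), cursors c1@1 c2@5, authorship 1...2.
After op 2 (insert('o')): buffer="pokjcpoe" (len 8), cursors c1@2 c2@7, authorship 11...22.
After op 3 (add_cursor(2)): buffer="pokjcpoe" (len 8), cursors c1@2 c3@2 c2@7, authorship 11...22.
After op 4 (insert('f')): buffer="poffkjcpofe" (len 11), cursors c1@4 c3@4 c2@10, authorship 1113...222.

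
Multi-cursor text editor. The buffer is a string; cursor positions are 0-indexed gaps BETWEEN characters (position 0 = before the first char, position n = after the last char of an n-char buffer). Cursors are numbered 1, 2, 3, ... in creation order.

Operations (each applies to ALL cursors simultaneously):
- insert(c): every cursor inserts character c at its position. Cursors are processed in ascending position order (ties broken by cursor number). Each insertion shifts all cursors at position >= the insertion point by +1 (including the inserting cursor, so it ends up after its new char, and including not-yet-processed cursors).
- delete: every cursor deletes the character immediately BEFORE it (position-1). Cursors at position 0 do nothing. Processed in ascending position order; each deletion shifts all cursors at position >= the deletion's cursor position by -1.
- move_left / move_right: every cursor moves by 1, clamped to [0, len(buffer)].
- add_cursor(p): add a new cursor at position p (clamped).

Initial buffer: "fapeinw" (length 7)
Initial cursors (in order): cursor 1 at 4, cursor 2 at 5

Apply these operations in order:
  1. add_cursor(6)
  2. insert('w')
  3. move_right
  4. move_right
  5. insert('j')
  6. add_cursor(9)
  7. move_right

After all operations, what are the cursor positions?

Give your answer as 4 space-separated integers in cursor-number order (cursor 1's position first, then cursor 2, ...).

After op 1 (add_cursor(6)): buffer="fapeinw" (len 7), cursors c1@4 c2@5 c3@6, authorship .......
After op 2 (insert('w')): buffer="fapewiwnww" (len 10), cursors c1@5 c2@7 c3@9, authorship ....1.2.3.
After op 3 (move_right): buffer="fapewiwnww" (len 10), cursors c1@6 c2@8 c3@10, authorship ....1.2.3.
After op 4 (move_right): buffer="fapewiwnww" (len 10), cursors c1@7 c2@9 c3@10, authorship ....1.2.3.
After op 5 (insert('j')): buffer="fapewiwjnwjwj" (len 13), cursors c1@8 c2@11 c3@13, authorship ....1.21.32.3
After op 6 (add_cursor(9)): buffer="fapewiwjnwjwj" (len 13), cursors c1@8 c4@9 c2@11 c3@13, authorship ....1.21.32.3
After op 7 (move_right): buffer="fapewiwjnwjwj" (len 13), cursors c1@9 c4@10 c2@12 c3@13, authorship ....1.21.32.3

Answer: 9 12 13 10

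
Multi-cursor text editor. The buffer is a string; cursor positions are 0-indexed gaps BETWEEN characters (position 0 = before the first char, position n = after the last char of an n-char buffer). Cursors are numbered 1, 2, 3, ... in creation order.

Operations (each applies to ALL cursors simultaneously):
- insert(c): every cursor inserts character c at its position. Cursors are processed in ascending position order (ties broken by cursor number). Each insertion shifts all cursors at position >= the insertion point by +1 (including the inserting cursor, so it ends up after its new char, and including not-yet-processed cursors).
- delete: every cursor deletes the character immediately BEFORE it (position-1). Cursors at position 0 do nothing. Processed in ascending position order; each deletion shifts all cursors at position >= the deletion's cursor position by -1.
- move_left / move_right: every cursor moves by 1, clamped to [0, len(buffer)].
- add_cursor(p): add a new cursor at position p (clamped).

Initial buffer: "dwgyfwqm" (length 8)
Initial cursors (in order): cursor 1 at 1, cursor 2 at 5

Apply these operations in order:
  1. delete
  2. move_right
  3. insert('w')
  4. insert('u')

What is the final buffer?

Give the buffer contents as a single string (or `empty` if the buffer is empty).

After op 1 (delete): buffer="wgywqm" (len 6), cursors c1@0 c2@3, authorship ......
After op 2 (move_right): buffer="wgywqm" (len 6), cursors c1@1 c2@4, authorship ......
After op 3 (insert('w')): buffer="wwgywwqm" (len 8), cursors c1@2 c2@6, authorship .1...2..
After op 4 (insert('u')): buffer="wwugywwuqm" (len 10), cursors c1@3 c2@8, authorship .11...22..

Answer: wwugywwuqm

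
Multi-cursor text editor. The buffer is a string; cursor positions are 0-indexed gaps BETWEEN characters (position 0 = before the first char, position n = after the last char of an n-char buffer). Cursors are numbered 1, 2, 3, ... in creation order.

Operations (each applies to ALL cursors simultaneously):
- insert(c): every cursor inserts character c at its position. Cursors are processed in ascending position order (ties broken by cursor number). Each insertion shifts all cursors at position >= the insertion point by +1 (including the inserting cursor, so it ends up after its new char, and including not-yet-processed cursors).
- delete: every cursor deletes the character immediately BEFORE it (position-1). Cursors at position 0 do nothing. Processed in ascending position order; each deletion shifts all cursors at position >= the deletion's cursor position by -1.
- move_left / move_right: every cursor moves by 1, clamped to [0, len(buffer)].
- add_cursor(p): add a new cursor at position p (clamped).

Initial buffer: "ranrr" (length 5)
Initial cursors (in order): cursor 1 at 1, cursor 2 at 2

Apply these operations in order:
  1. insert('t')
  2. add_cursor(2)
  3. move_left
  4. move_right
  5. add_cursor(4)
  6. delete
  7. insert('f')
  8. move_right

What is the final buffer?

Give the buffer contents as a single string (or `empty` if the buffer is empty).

After op 1 (insert('t')): buffer="rtatnrr" (len 7), cursors c1@2 c2@4, authorship .1.2...
After op 2 (add_cursor(2)): buffer="rtatnrr" (len 7), cursors c1@2 c3@2 c2@4, authorship .1.2...
After op 3 (move_left): buffer="rtatnrr" (len 7), cursors c1@1 c3@1 c2@3, authorship .1.2...
After op 4 (move_right): buffer="rtatnrr" (len 7), cursors c1@2 c3@2 c2@4, authorship .1.2...
After op 5 (add_cursor(4)): buffer="rtatnrr" (len 7), cursors c1@2 c3@2 c2@4 c4@4, authorship .1.2...
After op 6 (delete): buffer="nrr" (len 3), cursors c1@0 c2@0 c3@0 c4@0, authorship ...
After op 7 (insert('f')): buffer="ffffnrr" (len 7), cursors c1@4 c2@4 c3@4 c4@4, authorship 1234...
After op 8 (move_right): buffer="ffffnrr" (len 7), cursors c1@5 c2@5 c3@5 c4@5, authorship 1234...

Answer: ffffnrr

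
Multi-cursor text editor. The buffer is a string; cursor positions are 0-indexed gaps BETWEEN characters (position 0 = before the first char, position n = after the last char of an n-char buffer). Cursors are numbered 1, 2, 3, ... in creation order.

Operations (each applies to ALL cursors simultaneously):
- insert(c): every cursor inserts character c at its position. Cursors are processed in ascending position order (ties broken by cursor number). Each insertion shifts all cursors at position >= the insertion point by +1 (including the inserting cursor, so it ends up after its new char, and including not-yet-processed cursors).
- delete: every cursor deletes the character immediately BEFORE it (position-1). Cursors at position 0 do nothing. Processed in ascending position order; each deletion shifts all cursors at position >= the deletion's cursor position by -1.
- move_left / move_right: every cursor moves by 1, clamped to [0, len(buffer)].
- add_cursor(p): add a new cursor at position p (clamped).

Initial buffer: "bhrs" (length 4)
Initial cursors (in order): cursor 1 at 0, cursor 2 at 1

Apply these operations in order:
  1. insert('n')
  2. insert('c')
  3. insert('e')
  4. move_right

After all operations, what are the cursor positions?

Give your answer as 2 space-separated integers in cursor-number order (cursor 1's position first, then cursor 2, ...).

Answer: 4 8

Derivation:
After op 1 (insert('n')): buffer="nbnhrs" (len 6), cursors c1@1 c2@3, authorship 1.2...
After op 2 (insert('c')): buffer="ncbnchrs" (len 8), cursors c1@2 c2@5, authorship 11.22...
After op 3 (insert('e')): buffer="ncebncehrs" (len 10), cursors c1@3 c2@7, authorship 111.222...
After op 4 (move_right): buffer="ncebncehrs" (len 10), cursors c1@4 c2@8, authorship 111.222...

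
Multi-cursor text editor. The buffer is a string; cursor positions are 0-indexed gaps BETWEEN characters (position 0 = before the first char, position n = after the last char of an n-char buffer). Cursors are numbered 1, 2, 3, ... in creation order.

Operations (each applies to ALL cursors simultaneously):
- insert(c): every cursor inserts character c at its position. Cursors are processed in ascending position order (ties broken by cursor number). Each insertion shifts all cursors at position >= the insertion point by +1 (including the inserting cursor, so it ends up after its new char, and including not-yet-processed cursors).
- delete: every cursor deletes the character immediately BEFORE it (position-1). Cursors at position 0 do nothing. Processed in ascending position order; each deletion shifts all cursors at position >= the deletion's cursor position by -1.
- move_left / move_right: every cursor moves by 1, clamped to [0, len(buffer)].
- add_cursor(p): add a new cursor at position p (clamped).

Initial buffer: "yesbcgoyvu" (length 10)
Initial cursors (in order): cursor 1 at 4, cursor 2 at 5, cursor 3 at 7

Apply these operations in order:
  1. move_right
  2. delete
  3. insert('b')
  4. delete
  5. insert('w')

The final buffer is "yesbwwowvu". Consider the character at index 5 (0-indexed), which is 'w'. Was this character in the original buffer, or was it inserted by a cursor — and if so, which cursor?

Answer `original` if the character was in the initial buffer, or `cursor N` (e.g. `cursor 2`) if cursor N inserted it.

Answer: cursor 2

Derivation:
After op 1 (move_right): buffer="yesbcgoyvu" (len 10), cursors c1@5 c2@6 c3@8, authorship ..........
After op 2 (delete): buffer="yesbovu" (len 7), cursors c1@4 c2@4 c3@5, authorship .......
After op 3 (insert('b')): buffer="yesbbbobvu" (len 10), cursors c1@6 c2@6 c3@8, authorship ....12.3..
After op 4 (delete): buffer="yesbovu" (len 7), cursors c1@4 c2@4 c3@5, authorship .......
After op 5 (insert('w')): buffer="yesbwwowvu" (len 10), cursors c1@6 c2@6 c3@8, authorship ....12.3..
Authorship (.=original, N=cursor N): . . . . 1 2 . 3 . .
Index 5: author = 2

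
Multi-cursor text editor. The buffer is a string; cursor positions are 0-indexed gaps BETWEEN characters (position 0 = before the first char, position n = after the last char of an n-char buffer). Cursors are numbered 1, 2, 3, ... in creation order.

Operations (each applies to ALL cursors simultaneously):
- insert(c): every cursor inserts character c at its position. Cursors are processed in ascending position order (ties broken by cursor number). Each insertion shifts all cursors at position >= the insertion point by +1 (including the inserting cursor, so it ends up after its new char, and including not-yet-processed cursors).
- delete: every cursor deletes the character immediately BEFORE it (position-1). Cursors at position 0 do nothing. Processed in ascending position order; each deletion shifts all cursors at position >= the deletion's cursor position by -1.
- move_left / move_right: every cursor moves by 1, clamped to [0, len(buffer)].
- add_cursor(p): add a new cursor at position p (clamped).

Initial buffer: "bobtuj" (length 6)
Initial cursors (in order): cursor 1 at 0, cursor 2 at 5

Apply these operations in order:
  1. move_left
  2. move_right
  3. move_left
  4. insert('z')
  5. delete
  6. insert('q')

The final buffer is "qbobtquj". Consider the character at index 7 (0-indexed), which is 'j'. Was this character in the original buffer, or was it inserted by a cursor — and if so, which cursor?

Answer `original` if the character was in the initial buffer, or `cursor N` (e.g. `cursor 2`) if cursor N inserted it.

After op 1 (move_left): buffer="bobtuj" (len 6), cursors c1@0 c2@4, authorship ......
After op 2 (move_right): buffer="bobtuj" (len 6), cursors c1@1 c2@5, authorship ......
After op 3 (move_left): buffer="bobtuj" (len 6), cursors c1@0 c2@4, authorship ......
After op 4 (insert('z')): buffer="zbobtzuj" (len 8), cursors c1@1 c2@6, authorship 1....2..
After op 5 (delete): buffer="bobtuj" (len 6), cursors c1@0 c2@4, authorship ......
After op 6 (insert('q')): buffer="qbobtquj" (len 8), cursors c1@1 c2@6, authorship 1....2..
Authorship (.=original, N=cursor N): 1 . . . . 2 . .
Index 7: author = original

Answer: original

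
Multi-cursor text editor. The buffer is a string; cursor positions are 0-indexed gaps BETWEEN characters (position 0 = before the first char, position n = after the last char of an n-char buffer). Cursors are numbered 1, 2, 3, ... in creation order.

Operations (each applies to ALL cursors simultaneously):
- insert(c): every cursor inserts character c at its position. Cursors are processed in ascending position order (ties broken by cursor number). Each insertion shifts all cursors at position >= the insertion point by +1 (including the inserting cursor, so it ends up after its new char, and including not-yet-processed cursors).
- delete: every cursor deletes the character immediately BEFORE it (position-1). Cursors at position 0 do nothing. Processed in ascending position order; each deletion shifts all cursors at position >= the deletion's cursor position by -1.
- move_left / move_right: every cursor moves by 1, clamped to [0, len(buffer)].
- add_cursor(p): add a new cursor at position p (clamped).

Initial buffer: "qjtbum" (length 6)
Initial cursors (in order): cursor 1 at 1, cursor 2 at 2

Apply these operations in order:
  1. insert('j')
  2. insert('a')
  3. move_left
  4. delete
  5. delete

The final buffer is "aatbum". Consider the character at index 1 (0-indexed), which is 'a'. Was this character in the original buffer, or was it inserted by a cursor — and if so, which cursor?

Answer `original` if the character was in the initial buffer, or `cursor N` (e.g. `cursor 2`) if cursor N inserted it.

Answer: cursor 2

Derivation:
After op 1 (insert('j')): buffer="qjjjtbum" (len 8), cursors c1@2 c2@4, authorship .1.2....
After op 2 (insert('a')): buffer="qjajjatbum" (len 10), cursors c1@3 c2@6, authorship .11.22....
After op 3 (move_left): buffer="qjajjatbum" (len 10), cursors c1@2 c2@5, authorship .11.22....
After op 4 (delete): buffer="qajatbum" (len 8), cursors c1@1 c2@3, authorship .1.2....
After op 5 (delete): buffer="aatbum" (len 6), cursors c1@0 c2@1, authorship 12....
Authorship (.=original, N=cursor N): 1 2 . . . .
Index 1: author = 2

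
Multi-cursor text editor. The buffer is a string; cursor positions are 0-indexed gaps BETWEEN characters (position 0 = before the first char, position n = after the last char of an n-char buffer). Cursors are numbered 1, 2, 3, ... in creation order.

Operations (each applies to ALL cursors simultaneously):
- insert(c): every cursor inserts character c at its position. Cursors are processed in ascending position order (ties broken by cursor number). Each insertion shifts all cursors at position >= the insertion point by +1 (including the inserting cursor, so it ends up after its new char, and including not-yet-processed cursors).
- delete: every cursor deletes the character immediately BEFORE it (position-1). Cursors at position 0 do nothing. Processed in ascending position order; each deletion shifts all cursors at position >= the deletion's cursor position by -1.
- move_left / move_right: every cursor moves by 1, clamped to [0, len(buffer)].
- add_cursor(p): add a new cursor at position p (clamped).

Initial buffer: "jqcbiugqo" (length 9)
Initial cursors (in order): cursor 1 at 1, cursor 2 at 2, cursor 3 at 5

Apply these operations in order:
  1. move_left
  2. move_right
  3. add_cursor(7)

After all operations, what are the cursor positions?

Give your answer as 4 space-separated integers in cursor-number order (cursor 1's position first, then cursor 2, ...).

After op 1 (move_left): buffer="jqcbiugqo" (len 9), cursors c1@0 c2@1 c3@4, authorship .........
After op 2 (move_right): buffer="jqcbiugqo" (len 9), cursors c1@1 c2@2 c3@5, authorship .........
After op 3 (add_cursor(7)): buffer="jqcbiugqo" (len 9), cursors c1@1 c2@2 c3@5 c4@7, authorship .........

Answer: 1 2 5 7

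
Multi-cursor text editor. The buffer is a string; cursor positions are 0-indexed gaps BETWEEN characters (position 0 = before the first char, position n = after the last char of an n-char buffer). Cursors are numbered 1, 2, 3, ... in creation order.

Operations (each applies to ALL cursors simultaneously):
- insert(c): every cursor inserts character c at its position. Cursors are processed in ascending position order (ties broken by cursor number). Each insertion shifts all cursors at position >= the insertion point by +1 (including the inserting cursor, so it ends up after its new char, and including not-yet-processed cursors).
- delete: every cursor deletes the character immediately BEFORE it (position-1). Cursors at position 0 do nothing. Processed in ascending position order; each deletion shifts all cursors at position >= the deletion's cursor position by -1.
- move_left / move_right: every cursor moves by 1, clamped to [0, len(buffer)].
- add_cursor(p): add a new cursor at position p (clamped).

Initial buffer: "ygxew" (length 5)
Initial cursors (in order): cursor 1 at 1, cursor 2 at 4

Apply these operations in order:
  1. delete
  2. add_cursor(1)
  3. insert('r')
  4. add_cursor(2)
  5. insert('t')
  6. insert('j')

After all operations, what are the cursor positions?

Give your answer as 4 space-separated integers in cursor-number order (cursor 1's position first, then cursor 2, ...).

Answer: 3 13 9 6

Derivation:
After op 1 (delete): buffer="gxw" (len 3), cursors c1@0 c2@2, authorship ...
After op 2 (add_cursor(1)): buffer="gxw" (len 3), cursors c1@0 c3@1 c2@2, authorship ...
After op 3 (insert('r')): buffer="rgrxrw" (len 6), cursors c1@1 c3@3 c2@5, authorship 1.3.2.
After op 4 (add_cursor(2)): buffer="rgrxrw" (len 6), cursors c1@1 c4@2 c3@3 c2@5, authorship 1.3.2.
After op 5 (insert('t')): buffer="rtgtrtxrtw" (len 10), cursors c1@2 c4@4 c3@6 c2@9, authorship 11.433.22.
After op 6 (insert('j')): buffer="rtjgtjrtjxrtjw" (len 14), cursors c1@3 c4@6 c3@9 c2@13, authorship 111.44333.222.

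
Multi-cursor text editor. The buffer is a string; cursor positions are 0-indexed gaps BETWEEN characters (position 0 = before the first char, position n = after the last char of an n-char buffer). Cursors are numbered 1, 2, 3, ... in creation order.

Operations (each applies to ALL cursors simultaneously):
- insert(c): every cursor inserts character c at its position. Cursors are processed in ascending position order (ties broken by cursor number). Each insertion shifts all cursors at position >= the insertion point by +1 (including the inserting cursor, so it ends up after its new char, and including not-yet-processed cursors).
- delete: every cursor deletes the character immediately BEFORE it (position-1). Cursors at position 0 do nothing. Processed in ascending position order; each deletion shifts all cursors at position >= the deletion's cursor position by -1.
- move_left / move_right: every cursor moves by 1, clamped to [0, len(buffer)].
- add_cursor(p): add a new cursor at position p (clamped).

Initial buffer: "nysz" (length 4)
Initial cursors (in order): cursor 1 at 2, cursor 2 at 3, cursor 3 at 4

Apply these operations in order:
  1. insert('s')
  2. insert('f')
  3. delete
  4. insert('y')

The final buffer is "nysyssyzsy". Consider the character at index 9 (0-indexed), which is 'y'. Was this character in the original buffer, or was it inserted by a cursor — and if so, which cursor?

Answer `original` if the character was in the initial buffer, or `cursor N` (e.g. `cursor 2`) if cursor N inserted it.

After op 1 (insert('s')): buffer="nyssszs" (len 7), cursors c1@3 c2@5 c3@7, authorship ..1.2.3
After op 2 (insert('f')): buffer="nysfssfzsf" (len 10), cursors c1@4 c2@7 c3@10, authorship ..11.22.33
After op 3 (delete): buffer="nyssszs" (len 7), cursors c1@3 c2@5 c3@7, authorship ..1.2.3
After op 4 (insert('y')): buffer="nysyssyzsy" (len 10), cursors c1@4 c2@7 c3@10, authorship ..11.22.33
Authorship (.=original, N=cursor N): . . 1 1 . 2 2 . 3 3
Index 9: author = 3

Answer: cursor 3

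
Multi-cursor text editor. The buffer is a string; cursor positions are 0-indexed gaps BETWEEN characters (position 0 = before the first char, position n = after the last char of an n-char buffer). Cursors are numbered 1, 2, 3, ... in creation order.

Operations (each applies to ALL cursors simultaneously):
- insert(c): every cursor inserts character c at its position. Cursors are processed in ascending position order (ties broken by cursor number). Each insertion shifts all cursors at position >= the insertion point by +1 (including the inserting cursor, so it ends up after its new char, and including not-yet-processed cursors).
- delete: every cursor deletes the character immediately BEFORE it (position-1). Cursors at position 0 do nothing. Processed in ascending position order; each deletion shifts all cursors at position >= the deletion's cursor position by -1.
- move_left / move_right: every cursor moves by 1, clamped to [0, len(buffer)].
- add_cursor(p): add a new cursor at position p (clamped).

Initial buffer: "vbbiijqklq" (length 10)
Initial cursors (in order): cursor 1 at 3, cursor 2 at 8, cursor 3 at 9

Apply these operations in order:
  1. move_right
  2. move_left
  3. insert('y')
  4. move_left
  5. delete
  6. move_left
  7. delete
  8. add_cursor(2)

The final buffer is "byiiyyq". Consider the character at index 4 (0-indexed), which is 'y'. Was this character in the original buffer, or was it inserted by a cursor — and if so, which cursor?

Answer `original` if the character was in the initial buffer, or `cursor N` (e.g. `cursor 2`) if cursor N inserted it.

After op 1 (move_right): buffer="vbbiijqklq" (len 10), cursors c1@4 c2@9 c3@10, authorship ..........
After op 2 (move_left): buffer="vbbiijqklq" (len 10), cursors c1@3 c2@8 c3@9, authorship ..........
After op 3 (insert('y')): buffer="vbbyiijqkylyq" (len 13), cursors c1@4 c2@10 c3@12, authorship ...1.....2.3.
After op 4 (move_left): buffer="vbbyiijqkylyq" (len 13), cursors c1@3 c2@9 c3@11, authorship ...1.....2.3.
After op 5 (delete): buffer="vbyiijqyyq" (len 10), cursors c1@2 c2@7 c3@8, authorship ..1....23.
After op 6 (move_left): buffer="vbyiijqyyq" (len 10), cursors c1@1 c2@6 c3@7, authorship ..1....23.
After op 7 (delete): buffer="byiiyyq" (len 7), cursors c1@0 c2@4 c3@4, authorship .1..23.
After op 8 (add_cursor(2)): buffer="byiiyyq" (len 7), cursors c1@0 c4@2 c2@4 c3@4, authorship .1..23.
Authorship (.=original, N=cursor N): . 1 . . 2 3 .
Index 4: author = 2

Answer: cursor 2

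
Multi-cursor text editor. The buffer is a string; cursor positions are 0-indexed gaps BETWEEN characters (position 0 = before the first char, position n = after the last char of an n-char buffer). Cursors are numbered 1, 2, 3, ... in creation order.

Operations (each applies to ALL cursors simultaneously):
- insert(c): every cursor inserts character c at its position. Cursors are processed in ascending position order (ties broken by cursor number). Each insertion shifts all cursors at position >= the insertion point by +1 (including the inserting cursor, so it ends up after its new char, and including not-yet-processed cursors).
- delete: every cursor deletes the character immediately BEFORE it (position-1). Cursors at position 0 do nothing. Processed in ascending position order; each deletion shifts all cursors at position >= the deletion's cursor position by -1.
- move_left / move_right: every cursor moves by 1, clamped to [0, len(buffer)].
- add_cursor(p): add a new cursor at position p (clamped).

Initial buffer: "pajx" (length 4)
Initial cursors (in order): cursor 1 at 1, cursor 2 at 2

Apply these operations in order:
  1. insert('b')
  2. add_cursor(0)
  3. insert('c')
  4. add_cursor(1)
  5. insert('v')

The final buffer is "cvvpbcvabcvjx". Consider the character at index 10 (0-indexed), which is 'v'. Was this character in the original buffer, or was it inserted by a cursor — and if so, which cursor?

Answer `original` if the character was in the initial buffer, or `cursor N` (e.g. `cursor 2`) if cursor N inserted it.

Answer: cursor 2

Derivation:
After op 1 (insert('b')): buffer="pbabjx" (len 6), cursors c1@2 c2@4, authorship .1.2..
After op 2 (add_cursor(0)): buffer="pbabjx" (len 6), cursors c3@0 c1@2 c2@4, authorship .1.2..
After op 3 (insert('c')): buffer="cpbcabcjx" (len 9), cursors c3@1 c1@4 c2@7, authorship 3.11.22..
After op 4 (add_cursor(1)): buffer="cpbcabcjx" (len 9), cursors c3@1 c4@1 c1@4 c2@7, authorship 3.11.22..
After op 5 (insert('v')): buffer="cvvpbcvabcvjx" (len 13), cursors c3@3 c4@3 c1@7 c2@11, authorship 334.111.222..
Authorship (.=original, N=cursor N): 3 3 4 . 1 1 1 . 2 2 2 . .
Index 10: author = 2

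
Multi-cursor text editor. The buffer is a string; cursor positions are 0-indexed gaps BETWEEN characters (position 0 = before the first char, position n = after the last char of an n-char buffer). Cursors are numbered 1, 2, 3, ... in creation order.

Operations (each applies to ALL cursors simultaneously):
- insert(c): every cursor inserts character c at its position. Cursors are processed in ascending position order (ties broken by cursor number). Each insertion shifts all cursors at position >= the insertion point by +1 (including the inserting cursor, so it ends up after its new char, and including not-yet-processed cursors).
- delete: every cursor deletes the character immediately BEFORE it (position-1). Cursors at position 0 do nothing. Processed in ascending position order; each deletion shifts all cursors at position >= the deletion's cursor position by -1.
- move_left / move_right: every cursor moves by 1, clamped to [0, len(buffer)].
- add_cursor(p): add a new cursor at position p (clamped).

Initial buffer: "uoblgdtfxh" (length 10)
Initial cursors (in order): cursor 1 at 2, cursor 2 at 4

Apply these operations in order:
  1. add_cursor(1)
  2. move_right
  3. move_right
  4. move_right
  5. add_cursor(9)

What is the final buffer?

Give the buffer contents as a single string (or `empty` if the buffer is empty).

Answer: uoblgdtfxh

Derivation:
After op 1 (add_cursor(1)): buffer="uoblgdtfxh" (len 10), cursors c3@1 c1@2 c2@4, authorship ..........
After op 2 (move_right): buffer="uoblgdtfxh" (len 10), cursors c3@2 c1@3 c2@5, authorship ..........
After op 3 (move_right): buffer="uoblgdtfxh" (len 10), cursors c3@3 c1@4 c2@6, authorship ..........
After op 4 (move_right): buffer="uoblgdtfxh" (len 10), cursors c3@4 c1@5 c2@7, authorship ..........
After op 5 (add_cursor(9)): buffer="uoblgdtfxh" (len 10), cursors c3@4 c1@5 c2@7 c4@9, authorship ..........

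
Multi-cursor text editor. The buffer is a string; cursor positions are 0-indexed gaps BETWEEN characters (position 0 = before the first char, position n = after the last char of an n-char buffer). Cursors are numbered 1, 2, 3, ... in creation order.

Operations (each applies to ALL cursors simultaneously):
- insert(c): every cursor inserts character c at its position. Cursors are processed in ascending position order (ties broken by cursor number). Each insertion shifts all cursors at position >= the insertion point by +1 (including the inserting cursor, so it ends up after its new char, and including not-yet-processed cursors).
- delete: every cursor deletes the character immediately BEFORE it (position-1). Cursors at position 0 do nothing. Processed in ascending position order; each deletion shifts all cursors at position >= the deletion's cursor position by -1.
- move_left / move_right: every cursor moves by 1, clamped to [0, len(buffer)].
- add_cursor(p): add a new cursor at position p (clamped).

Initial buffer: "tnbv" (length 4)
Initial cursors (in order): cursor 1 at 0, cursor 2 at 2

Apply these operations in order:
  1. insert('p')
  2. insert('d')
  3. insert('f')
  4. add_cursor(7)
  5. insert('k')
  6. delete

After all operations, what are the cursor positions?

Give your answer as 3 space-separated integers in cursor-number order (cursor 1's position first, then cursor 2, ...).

After op 1 (insert('p')): buffer="ptnpbv" (len 6), cursors c1@1 c2@4, authorship 1..2..
After op 2 (insert('d')): buffer="pdtnpdbv" (len 8), cursors c1@2 c2@6, authorship 11..22..
After op 3 (insert('f')): buffer="pdftnpdfbv" (len 10), cursors c1@3 c2@8, authorship 111..222..
After op 4 (add_cursor(7)): buffer="pdftnpdfbv" (len 10), cursors c1@3 c3@7 c2@8, authorship 111..222..
After op 5 (insert('k')): buffer="pdfktnpdkfkbv" (len 13), cursors c1@4 c3@9 c2@11, authorship 1111..22322..
After op 6 (delete): buffer="pdftnpdfbv" (len 10), cursors c1@3 c3@7 c2@8, authorship 111..222..

Answer: 3 8 7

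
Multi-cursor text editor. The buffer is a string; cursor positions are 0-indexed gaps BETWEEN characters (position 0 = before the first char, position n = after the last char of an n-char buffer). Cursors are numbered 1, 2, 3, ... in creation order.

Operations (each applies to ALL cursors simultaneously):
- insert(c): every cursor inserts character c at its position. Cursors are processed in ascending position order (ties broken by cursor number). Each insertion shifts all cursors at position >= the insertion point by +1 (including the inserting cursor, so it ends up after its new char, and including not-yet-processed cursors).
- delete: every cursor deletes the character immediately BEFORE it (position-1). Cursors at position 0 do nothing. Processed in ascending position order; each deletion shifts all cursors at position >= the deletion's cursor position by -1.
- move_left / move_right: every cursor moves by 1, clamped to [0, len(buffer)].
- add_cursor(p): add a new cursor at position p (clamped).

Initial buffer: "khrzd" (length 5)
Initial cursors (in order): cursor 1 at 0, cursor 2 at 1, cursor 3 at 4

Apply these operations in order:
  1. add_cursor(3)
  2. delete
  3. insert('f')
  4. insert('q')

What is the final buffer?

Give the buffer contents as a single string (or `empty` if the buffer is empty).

After op 1 (add_cursor(3)): buffer="khrzd" (len 5), cursors c1@0 c2@1 c4@3 c3@4, authorship .....
After op 2 (delete): buffer="hd" (len 2), cursors c1@0 c2@0 c3@1 c4@1, authorship ..
After op 3 (insert('f')): buffer="ffhffd" (len 6), cursors c1@2 c2@2 c3@5 c4@5, authorship 12.34.
After op 4 (insert('q')): buffer="ffqqhffqqd" (len 10), cursors c1@4 c2@4 c3@9 c4@9, authorship 1212.3434.

Answer: ffqqhffqqd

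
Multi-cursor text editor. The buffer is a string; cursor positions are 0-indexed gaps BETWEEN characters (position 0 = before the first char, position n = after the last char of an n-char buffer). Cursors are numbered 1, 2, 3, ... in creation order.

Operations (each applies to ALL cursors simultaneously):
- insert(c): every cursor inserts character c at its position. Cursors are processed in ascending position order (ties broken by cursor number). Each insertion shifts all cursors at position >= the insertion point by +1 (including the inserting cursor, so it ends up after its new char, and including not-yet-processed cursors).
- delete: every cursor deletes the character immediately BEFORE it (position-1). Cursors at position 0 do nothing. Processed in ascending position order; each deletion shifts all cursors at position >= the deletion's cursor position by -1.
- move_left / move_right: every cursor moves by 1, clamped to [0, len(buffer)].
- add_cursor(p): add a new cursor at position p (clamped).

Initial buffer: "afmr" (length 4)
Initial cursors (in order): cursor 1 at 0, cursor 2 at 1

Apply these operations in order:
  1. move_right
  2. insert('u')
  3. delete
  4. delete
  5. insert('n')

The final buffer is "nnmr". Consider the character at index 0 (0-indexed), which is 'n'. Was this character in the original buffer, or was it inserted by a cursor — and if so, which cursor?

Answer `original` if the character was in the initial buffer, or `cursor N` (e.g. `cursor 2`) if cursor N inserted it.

Answer: cursor 1

Derivation:
After op 1 (move_right): buffer="afmr" (len 4), cursors c1@1 c2@2, authorship ....
After op 2 (insert('u')): buffer="aufumr" (len 6), cursors c1@2 c2@4, authorship .1.2..
After op 3 (delete): buffer="afmr" (len 4), cursors c1@1 c2@2, authorship ....
After op 4 (delete): buffer="mr" (len 2), cursors c1@0 c2@0, authorship ..
After op 5 (insert('n')): buffer="nnmr" (len 4), cursors c1@2 c2@2, authorship 12..
Authorship (.=original, N=cursor N): 1 2 . .
Index 0: author = 1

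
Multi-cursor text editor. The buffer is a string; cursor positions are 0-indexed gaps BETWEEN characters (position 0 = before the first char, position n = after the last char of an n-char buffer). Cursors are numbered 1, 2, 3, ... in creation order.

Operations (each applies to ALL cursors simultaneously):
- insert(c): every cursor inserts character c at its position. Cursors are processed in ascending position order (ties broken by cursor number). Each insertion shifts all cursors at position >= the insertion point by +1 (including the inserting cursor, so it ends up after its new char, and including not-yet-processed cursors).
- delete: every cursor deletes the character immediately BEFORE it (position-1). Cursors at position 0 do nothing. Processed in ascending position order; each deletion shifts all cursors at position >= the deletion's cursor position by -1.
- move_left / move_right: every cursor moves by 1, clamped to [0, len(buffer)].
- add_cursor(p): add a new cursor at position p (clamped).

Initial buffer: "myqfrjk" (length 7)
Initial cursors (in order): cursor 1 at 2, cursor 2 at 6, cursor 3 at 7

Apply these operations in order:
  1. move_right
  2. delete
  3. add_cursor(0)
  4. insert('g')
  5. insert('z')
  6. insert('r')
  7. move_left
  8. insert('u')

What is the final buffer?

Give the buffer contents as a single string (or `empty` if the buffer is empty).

After op 1 (move_right): buffer="myqfrjk" (len 7), cursors c1@3 c2@7 c3@7, authorship .......
After op 2 (delete): buffer="myfr" (len 4), cursors c1@2 c2@4 c3@4, authorship ....
After op 3 (add_cursor(0)): buffer="myfr" (len 4), cursors c4@0 c1@2 c2@4 c3@4, authorship ....
After op 4 (insert('g')): buffer="gmygfrgg" (len 8), cursors c4@1 c1@4 c2@8 c3@8, authorship 4..1..23
After op 5 (insert('z')): buffer="gzmygzfrggzz" (len 12), cursors c4@2 c1@6 c2@12 c3@12, authorship 44..11..2323
After op 6 (insert('r')): buffer="gzrmygzrfrggzzrr" (len 16), cursors c4@3 c1@8 c2@16 c3@16, authorship 444..111..232323
After op 7 (move_left): buffer="gzrmygzrfrggzzrr" (len 16), cursors c4@2 c1@7 c2@15 c3@15, authorship 444..111..232323
After op 8 (insert('u')): buffer="gzurmygzurfrggzzruur" (len 20), cursors c4@3 c1@9 c2@19 c3@19, authorship 4444..1111..23232233

Answer: gzurmygzurfrggzzruur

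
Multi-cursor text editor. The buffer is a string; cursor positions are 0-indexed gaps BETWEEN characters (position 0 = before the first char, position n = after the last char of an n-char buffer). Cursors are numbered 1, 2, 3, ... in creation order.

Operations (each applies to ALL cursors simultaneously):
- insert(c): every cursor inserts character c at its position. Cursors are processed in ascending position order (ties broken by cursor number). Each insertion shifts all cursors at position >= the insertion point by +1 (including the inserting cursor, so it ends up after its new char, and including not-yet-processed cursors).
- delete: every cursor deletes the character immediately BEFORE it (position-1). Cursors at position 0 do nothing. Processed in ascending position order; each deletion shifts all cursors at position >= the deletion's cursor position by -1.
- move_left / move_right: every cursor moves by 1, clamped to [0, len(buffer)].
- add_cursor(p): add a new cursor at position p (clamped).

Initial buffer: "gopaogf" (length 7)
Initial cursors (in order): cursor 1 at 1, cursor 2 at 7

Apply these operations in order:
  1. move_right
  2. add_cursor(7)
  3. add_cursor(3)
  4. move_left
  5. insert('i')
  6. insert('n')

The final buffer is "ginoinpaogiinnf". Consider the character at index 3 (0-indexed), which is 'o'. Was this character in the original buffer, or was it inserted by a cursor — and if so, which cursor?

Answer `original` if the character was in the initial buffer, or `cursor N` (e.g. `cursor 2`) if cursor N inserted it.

Answer: original

Derivation:
After op 1 (move_right): buffer="gopaogf" (len 7), cursors c1@2 c2@7, authorship .......
After op 2 (add_cursor(7)): buffer="gopaogf" (len 7), cursors c1@2 c2@7 c3@7, authorship .......
After op 3 (add_cursor(3)): buffer="gopaogf" (len 7), cursors c1@2 c4@3 c2@7 c3@7, authorship .......
After op 4 (move_left): buffer="gopaogf" (len 7), cursors c1@1 c4@2 c2@6 c3@6, authorship .......
After op 5 (insert('i')): buffer="gioipaogiif" (len 11), cursors c1@2 c4@4 c2@10 c3@10, authorship .1.4....23.
After op 6 (insert('n')): buffer="ginoinpaogiinnf" (len 15), cursors c1@3 c4@6 c2@14 c3@14, authorship .11.44....2323.
Authorship (.=original, N=cursor N): . 1 1 . 4 4 . . . . 2 3 2 3 .
Index 3: author = original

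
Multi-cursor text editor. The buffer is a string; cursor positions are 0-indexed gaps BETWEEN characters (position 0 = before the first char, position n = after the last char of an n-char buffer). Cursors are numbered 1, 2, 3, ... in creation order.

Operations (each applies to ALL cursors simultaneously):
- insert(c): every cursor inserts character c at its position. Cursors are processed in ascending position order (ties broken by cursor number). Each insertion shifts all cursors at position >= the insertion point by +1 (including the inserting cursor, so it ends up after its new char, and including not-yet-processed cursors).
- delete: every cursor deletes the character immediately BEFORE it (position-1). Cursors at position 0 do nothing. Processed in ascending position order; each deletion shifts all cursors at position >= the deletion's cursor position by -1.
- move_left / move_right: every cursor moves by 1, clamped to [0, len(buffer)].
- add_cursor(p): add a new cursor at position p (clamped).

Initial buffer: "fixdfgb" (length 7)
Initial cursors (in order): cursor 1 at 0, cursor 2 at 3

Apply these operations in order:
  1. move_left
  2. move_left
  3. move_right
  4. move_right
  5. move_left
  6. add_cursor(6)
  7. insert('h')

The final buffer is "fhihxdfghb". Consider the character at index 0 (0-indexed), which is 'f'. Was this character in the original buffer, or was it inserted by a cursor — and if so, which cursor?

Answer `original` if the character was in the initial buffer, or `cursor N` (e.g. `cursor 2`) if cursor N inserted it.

After op 1 (move_left): buffer="fixdfgb" (len 7), cursors c1@0 c2@2, authorship .......
After op 2 (move_left): buffer="fixdfgb" (len 7), cursors c1@0 c2@1, authorship .......
After op 3 (move_right): buffer="fixdfgb" (len 7), cursors c1@1 c2@2, authorship .......
After op 4 (move_right): buffer="fixdfgb" (len 7), cursors c1@2 c2@3, authorship .......
After op 5 (move_left): buffer="fixdfgb" (len 7), cursors c1@1 c2@2, authorship .......
After op 6 (add_cursor(6)): buffer="fixdfgb" (len 7), cursors c1@1 c2@2 c3@6, authorship .......
After op 7 (insert('h')): buffer="fhihxdfghb" (len 10), cursors c1@2 c2@4 c3@9, authorship .1.2....3.
Authorship (.=original, N=cursor N): . 1 . 2 . . . . 3 .
Index 0: author = original

Answer: original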